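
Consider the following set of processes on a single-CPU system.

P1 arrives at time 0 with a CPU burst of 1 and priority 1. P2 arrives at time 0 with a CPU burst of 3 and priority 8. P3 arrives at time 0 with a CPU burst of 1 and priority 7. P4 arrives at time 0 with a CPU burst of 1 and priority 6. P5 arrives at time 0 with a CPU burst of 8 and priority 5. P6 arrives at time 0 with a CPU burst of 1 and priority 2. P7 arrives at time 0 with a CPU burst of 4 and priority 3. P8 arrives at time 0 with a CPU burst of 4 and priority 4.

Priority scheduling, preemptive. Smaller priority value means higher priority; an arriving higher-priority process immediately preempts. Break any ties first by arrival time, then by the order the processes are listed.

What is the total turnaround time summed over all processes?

Schedule: | P1 0-1 | P6 1-2 | P7 2-6 | P8 6-10 | P5 10-18 | P4 18-19 | P3 19-20 | P2 20-23 |
Completion: P1=1  P2=23  P3=20  P4=19  P5=18  P6=2  P7=6  P8=10
Turnaround (C−A): P1=1  P2=23  P3=20  P4=19  P5=18  P6=2  P7=6  P8=10
Turnaround = completion − arrival: P1=1, P2=23, P3=20, P4=19, P5=18, P6=2, P7=6, P8=10
Total turnaround = 1 + 23 + 20 + 19 + 18 + 2 + 6 + 10 = 99

99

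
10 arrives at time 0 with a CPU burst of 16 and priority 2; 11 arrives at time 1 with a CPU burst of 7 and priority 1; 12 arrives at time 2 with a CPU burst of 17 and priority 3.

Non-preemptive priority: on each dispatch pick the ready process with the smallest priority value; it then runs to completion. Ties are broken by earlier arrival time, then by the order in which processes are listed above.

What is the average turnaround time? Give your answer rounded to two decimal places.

Schedule: | 10 0-16 | 11 16-23 | 12 23-40 |
Completion: 10=16  11=23  12=40
Turnaround times: 10=16, 11=22, 12=38
Average turnaround = (16+22+38) / 3 = 76/3 = 25.33

25.33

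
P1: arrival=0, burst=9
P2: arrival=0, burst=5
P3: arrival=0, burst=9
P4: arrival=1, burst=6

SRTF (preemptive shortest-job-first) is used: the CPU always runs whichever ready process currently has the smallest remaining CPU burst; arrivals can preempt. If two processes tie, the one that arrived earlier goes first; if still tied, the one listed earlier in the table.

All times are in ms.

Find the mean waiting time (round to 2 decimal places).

8.75

Gantt: | P2 0-5 | P4 5-11 | P1 11-20 | P3 20-29 |
Completion: P1=20  P2=5  P3=29  P4=11
Waiting times: P1=11, P2=0, P3=20, P4=4
Average waiting = (11+0+20+4) / 4 = 35/4 = 8.75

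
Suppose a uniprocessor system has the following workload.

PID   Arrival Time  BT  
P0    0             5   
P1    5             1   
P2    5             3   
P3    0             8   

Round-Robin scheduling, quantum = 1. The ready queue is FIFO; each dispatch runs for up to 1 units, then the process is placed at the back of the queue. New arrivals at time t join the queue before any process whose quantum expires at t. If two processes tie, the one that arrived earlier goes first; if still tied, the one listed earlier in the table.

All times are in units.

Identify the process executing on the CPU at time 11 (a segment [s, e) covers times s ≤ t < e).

P0

Schedule: | P0 0-1 | P3 1-2 | P0 2-3 | P3 3-4 | P0 4-5 | P3 5-6 | P1 6-7 | P2 7-8 | P0 8-9 | P3 9-10 | P2 10-11 | P0 11-12 | P3 12-13 | P2 13-14 | P3 14-17 |
Completion: P0=12  P1=7  P2=14  P3=17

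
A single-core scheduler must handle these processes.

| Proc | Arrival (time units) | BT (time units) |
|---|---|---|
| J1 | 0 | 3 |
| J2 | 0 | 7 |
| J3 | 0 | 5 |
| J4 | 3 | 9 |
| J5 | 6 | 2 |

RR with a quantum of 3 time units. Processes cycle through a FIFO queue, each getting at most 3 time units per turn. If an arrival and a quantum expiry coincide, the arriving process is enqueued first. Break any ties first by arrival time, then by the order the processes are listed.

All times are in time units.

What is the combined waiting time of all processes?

Timeline: | J1 0-3 | J2 3-6 | J3 6-9 | J4 9-12 | J5 12-14 | J2 14-17 | J3 17-19 | J4 19-22 | J2 22-23 | J4 23-26 |
Completion: J1=3  J2=23  J3=19  J4=26  J5=14
Turnaround (C−A): J1=3  J2=23  J3=19  J4=23  J5=8
Waiting = turnaround − burst: J1=0, J2=16, J3=14, J4=14, J5=6
Total waiting = 0 + 16 + 14 + 14 + 6 = 50

50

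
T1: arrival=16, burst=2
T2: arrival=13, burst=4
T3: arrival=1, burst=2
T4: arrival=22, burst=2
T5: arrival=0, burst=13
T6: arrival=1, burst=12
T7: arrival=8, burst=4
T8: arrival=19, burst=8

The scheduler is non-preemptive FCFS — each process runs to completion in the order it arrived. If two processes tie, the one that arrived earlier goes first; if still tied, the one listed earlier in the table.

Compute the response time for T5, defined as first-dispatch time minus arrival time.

Timeline: | T5 0-13 | T3 13-15 | T6 15-27 | T7 27-31 | T2 31-35 | T1 35-37 | T8 37-45 | T4 45-47 |
Completion: T1=37  T2=35  T3=15  T4=47  T5=13  T6=27  T7=31  T8=45
Response(T5) = first start − arrival = 0 − 0 = 0

0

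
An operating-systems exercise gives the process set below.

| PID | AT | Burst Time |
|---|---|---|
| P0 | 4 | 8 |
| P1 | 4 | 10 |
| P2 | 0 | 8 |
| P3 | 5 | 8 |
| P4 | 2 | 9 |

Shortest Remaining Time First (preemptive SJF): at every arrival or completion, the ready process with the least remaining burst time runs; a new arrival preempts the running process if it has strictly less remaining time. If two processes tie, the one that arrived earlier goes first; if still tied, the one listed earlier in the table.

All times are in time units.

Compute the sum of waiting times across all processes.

66

Gantt: | P2 0-8 | P0 8-16 | P3 16-24 | P4 24-33 | P1 33-43 |
Completion: P0=16  P1=43  P2=8  P3=24  P4=33
Turnaround (C−A): P0=12  P1=39  P2=8  P3=19  P4=31
Waiting = turnaround − burst: P0=4, P1=29, P2=0, P3=11, P4=22
Total waiting = 4 + 29 + 0 + 11 + 22 = 66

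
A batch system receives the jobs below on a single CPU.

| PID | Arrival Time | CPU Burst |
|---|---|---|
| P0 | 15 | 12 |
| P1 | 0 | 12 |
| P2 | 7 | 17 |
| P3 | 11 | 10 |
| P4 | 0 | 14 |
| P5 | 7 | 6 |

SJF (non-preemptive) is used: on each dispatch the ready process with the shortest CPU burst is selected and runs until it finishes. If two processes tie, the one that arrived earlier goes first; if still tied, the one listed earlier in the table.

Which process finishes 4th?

P0

Schedule: | P1 0-12 | P5 12-18 | P3 18-28 | P0 28-40 | P4 40-54 | P2 54-71 |
Completion: P0=40  P1=12  P2=71  P3=28  P4=54  P5=18
Finish order: P1 → P5 → P3 → P0 → P4 → P2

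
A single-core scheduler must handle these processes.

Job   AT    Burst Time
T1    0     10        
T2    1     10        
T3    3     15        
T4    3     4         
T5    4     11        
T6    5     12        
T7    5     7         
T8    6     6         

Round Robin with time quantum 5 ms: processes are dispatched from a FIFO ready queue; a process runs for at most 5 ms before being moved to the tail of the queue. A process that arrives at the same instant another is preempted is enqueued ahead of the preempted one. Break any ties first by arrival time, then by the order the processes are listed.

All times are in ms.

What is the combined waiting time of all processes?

Timeline: | T1 0-5 | T2 5-10 | T3 10-15 | T4 15-19 | T5 19-24 | T6 24-29 | T7 29-34 | T1 34-39 | T8 39-44 | T2 44-49 | T3 49-54 | T5 54-59 | T6 59-64 | T7 64-66 | T8 66-67 | T3 67-72 | T5 72-73 | T6 73-75 |
Completion: T1=39  T2=49  T3=72  T4=19  T5=73  T6=75  T7=66  T8=67
Waiting = turnaround − burst: T1=29, T2=38, T3=54, T4=12, T5=58, T6=58, T7=54, T8=55
Total waiting = 29 + 38 + 54 + 12 + 58 + 58 + 54 + 55 = 358

358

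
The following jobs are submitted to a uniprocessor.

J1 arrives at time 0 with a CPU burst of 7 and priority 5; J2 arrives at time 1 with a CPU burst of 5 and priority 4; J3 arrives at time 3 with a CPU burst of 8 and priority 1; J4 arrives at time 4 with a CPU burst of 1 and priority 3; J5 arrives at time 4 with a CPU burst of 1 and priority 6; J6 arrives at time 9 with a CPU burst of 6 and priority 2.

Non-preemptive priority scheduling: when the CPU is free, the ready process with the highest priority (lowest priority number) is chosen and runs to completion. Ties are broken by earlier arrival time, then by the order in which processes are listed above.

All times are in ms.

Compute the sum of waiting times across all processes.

71

Timeline: | J1 0-7 | J3 7-15 | J6 15-21 | J4 21-22 | J2 22-27 | J5 27-28 |
Completion: J1=7  J2=27  J3=15  J4=22  J5=28  J6=21
Turnaround (C−A): J1=7  J2=26  J3=12  J4=18  J5=24  J6=12
Waiting = turnaround − burst: J1=0, J2=21, J3=4, J4=17, J5=23, J6=6
Total waiting = 0 + 21 + 4 + 17 + 23 + 6 = 71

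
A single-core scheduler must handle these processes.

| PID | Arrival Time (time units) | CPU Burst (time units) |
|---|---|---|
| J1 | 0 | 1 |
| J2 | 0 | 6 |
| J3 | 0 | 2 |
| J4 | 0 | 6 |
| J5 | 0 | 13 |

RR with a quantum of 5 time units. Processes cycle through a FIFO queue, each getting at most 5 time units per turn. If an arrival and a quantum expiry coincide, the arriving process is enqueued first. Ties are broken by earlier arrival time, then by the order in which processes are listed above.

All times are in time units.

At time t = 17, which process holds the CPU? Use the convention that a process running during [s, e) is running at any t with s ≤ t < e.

Gantt: | J1 0-1 | J2 1-6 | J3 6-8 | J4 8-13 | J5 13-18 | J2 18-19 | J4 19-20 | J5 20-28 |
Completion: J1=1  J2=19  J3=8  J4=20  J5=28

J5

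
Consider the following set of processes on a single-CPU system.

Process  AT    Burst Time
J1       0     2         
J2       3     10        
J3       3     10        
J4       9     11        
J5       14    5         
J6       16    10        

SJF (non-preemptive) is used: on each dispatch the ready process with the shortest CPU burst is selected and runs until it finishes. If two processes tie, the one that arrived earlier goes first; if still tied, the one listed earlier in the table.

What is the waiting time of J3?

Schedule: | J1 0-2 | idle 2-3 | J2 3-13 | J3 13-23 | J5 23-28 | J6 28-38 | J4 38-49 |
Completion: J1=2  J2=13  J3=23  J4=49  J5=28  J6=38
Waiting(J3) = turnaround − burst = 20 − 10 = 10

10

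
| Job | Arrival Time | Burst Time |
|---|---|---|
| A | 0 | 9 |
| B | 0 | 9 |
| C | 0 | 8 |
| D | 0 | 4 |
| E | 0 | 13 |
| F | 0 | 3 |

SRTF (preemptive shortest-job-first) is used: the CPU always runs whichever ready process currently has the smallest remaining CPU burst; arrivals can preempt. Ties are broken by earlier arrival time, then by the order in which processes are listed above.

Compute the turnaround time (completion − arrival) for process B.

33

Timeline: | F 0-3 | D 3-7 | C 7-15 | A 15-24 | B 24-33 | E 33-46 |
Completion: A=24  B=33  C=15  D=7  E=46  F=3
Turnaround (C−A): A=24  B=33  C=15  D=7  E=46  F=3
Turnaround(B) = completion − arrival = 33 − 0 = 33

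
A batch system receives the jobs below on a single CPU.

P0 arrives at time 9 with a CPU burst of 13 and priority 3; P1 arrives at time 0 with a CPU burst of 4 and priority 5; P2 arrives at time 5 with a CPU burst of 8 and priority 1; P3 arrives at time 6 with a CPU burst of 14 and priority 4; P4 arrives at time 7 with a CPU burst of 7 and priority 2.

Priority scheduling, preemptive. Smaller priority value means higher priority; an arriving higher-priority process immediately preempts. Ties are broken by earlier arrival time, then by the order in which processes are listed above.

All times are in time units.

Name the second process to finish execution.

Gantt: | P1 0-4 | idle 4-5 | P2 5-13 | P4 13-20 | P0 20-33 | P3 33-47 |
Completion: P0=33  P1=4  P2=13  P3=47  P4=20
Turnaround (C−A): P0=24  P1=4  P2=8  P3=41  P4=13
Finish order: P1 → P2 → P4 → P0 → P3

P2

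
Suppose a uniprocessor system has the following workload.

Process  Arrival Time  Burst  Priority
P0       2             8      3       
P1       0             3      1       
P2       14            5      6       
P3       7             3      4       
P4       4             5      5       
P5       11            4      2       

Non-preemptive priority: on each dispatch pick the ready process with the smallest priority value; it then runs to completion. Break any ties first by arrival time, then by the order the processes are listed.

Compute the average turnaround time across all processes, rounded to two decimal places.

10.00

Schedule: | P1 0-3 | P0 3-11 | P5 11-15 | P3 15-18 | P4 18-23 | P2 23-28 |
Completion: P0=11  P1=3  P2=28  P3=18  P4=23  P5=15
Turnaround (C−A): P0=9  P1=3  P2=14  P3=11  P4=19  P5=4
Turnaround times: P0=9, P1=3, P2=14, P3=11, P4=19, P5=4
Average turnaround = (9+3+14+11+19+4) / 6 = 60/6 = 10.00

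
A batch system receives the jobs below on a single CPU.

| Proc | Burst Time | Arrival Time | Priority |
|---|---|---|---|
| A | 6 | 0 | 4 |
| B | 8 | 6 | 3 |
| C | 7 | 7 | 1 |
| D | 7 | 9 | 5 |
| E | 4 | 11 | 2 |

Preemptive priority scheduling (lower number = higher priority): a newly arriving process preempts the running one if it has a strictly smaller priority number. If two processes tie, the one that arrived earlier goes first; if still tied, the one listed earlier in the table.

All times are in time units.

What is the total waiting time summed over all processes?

30

Schedule: | A 0-6 | B 6-7 | C 7-14 | E 14-18 | B 18-25 | D 25-32 |
Completion: A=6  B=25  C=14  D=32  E=18
Turnaround (C−A): A=6  B=19  C=7  D=23  E=7
Waiting = turnaround − burst: A=0, B=11, C=0, D=16, E=3
Total waiting = 0 + 11 + 0 + 16 + 3 = 30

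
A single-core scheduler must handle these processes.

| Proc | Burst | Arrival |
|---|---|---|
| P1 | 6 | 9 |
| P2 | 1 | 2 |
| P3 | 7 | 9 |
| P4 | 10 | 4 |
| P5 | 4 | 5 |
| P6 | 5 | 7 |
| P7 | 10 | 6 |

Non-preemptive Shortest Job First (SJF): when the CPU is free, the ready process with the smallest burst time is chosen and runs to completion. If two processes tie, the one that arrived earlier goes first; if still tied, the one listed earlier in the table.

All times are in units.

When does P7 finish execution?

Gantt: | idle 0-2 | P2 2-3 | idle 3-4 | P4 4-14 | P5 14-18 | P6 18-23 | P1 23-29 | P3 29-36 | P7 36-46 |
Completion: P1=29  P2=3  P3=36  P4=14  P5=18  P6=23  P7=46
Turnaround (C−A): P1=20  P2=1  P3=27  P4=10  P5=13  P6=16  P7=40

46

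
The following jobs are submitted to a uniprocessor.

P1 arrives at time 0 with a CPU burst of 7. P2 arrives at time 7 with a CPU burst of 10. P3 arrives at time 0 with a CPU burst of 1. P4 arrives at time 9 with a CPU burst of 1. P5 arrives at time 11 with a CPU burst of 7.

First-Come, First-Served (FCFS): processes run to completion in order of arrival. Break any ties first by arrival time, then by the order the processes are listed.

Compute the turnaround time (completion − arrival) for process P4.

Timeline: | P1 0-7 | P3 7-8 | P2 8-18 | P4 18-19 | P5 19-26 |
Completion: P1=7  P2=18  P3=8  P4=19  P5=26
Turnaround (C−A): P1=7  P2=11  P3=8  P4=10  P5=15
Turnaround(P4) = completion − arrival = 19 − 9 = 10

10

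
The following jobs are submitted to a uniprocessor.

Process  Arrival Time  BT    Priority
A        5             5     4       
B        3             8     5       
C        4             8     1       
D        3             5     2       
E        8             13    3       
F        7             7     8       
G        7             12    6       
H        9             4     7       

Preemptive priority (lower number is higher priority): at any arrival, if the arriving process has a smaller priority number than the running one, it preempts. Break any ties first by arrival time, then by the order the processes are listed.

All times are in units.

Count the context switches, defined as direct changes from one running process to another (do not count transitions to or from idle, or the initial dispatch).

Schedule: | idle 0-3 | D 3-4 | C 4-12 | D 12-16 | E 16-29 | A 29-34 | B 34-42 | G 42-54 | H 54-58 | F 58-65 |
Completion: A=34  B=42  C=12  D=16  E=29  F=65  G=54  H=58
Turnaround (C−A): A=29  B=39  C=8  D=13  E=21  F=58  G=47  H=49

8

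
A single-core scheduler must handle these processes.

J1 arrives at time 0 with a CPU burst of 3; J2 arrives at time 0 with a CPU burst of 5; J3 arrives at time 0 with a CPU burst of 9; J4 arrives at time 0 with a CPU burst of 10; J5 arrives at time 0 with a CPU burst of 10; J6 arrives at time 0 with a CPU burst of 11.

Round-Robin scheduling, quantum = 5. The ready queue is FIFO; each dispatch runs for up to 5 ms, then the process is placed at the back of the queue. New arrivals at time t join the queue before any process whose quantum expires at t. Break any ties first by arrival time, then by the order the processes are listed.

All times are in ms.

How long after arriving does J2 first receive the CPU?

3

Schedule: | J1 0-3 | J2 3-8 | J3 8-13 | J4 13-18 | J5 18-23 | J6 23-28 | J3 28-32 | J4 32-37 | J5 37-42 | J6 42-48 |
Completion: J1=3  J2=8  J3=32  J4=37  J5=42  J6=48
Turnaround (C−A): J1=3  J2=8  J3=32  J4=37  J5=42  J6=48
Response(J2) = first start − arrival = 3 − 0 = 3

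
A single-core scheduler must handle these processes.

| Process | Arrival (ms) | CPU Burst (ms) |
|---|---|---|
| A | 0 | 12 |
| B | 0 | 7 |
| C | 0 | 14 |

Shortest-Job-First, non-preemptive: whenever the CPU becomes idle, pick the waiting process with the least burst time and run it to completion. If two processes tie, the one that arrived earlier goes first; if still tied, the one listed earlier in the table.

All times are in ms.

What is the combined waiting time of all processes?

26

Gantt: | B 0-7 | A 7-19 | C 19-33 |
Completion: A=19  B=7  C=33
Waiting = turnaround − burst: A=7, B=0, C=19
Total waiting = 7 + 0 + 19 = 26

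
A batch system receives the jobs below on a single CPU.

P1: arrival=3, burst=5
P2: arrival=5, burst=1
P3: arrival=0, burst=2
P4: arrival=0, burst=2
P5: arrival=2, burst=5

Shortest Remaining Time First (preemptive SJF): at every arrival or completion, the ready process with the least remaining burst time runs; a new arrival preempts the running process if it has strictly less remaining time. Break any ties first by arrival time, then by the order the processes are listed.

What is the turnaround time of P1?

12

Schedule: | P3 0-2 | P4 2-4 | P5 4-5 | P2 5-6 | P5 6-10 | P1 10-15 |
Completion: P1=15  P2=6  P3=2  P4=4  P5=10
Turnaround (C−A): P1=12  P2=1  P3=2  P4=4  P5=8
Turnaround(P1) = completion − arrival = 15 − 3 = 12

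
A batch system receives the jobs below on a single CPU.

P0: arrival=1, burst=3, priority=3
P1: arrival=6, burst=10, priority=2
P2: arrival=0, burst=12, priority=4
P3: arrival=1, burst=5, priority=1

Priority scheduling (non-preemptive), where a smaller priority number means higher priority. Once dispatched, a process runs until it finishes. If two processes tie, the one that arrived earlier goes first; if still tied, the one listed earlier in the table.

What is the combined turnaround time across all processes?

78

Timeline: | P2 0-12 | P3 12-17 | P1 17-27 | P0 27-30 |
Completion: P0=30  P1=27  P2=12  P3=17
Turnaround (C−A): P0=29  P1=21  P2=12  P3=16
Turnaround = completion − arrival: P0=29, P1=21, P2=12, P3=16
Total turnaround = 29 + 21 + 12 + 16 = 78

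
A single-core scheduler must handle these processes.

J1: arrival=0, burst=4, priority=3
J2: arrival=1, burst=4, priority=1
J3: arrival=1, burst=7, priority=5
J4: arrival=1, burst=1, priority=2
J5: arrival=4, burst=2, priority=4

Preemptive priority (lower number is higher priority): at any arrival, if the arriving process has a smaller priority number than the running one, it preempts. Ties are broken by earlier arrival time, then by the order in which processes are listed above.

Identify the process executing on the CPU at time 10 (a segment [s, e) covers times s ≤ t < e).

Timeline: | J1 0-1 | J2 1-5 | J4 5-6 | J1 6-9 | J5 9-11 | J3 11-18 |
Completion: J1=9  J2=5  J3=18  J4=6  J5=11

J5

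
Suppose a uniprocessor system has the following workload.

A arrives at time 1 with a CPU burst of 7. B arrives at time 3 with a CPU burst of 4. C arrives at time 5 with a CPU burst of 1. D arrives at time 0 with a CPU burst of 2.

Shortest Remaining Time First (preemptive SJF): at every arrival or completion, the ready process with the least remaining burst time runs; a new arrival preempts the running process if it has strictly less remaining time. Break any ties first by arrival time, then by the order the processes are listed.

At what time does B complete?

Schedule: | D 0-2 | A 2-3 | B 3-5 | C 5-6 | B 6-8 | A 8-14 |
Completion: A=14  B=8  C=6  D=2

8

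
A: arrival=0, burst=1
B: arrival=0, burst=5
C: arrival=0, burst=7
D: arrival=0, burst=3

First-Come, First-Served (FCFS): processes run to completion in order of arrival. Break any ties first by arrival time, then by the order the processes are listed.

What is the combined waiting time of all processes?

Gantt: | A 0-1 | B 1-6 | C 6-13 | D 13-16 |
Completion: A=1  B=6  C=13  D=16
Waiting = turnaround − burst: A=0, B=1, C=6, D=13
Total waiting = 0 + 1 + 6 + 13 = 20

20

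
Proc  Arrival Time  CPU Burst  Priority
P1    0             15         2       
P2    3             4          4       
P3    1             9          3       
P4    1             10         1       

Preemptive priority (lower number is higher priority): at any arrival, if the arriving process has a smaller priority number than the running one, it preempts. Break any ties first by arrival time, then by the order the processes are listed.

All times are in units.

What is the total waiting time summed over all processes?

65

Timeline: | P1 0-1 | P4 1-11 | P1 11-25 | P3 25-34 | P2 34-38 |
Completion: P1=25  P2=38  P3=34  P4=11
Turnaround (C−A): P1=25  P2=35  P3=33  P4=10
Waiting = turnaround − burst: P1=10, P2=31, P3=24, P4=0
Total waiting = 10 + 31 + 24 + 0 = 65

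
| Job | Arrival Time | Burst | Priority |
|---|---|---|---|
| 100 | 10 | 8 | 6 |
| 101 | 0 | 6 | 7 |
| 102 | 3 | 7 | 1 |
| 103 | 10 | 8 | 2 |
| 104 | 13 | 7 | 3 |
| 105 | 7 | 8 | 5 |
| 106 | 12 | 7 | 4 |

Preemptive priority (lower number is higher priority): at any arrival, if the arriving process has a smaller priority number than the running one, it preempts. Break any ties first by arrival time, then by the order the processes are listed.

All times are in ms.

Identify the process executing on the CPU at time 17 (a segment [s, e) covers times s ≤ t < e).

103

Schedule: | 101 0-3 | 102 3-10 | 103 10-18 | 104 18-25 | 106 25-32 | 105 32-40 | 100 40-48 | 101 48-51 |
Completion: 100=48  101=51  102=10  103=18  104=25  105=40  106=32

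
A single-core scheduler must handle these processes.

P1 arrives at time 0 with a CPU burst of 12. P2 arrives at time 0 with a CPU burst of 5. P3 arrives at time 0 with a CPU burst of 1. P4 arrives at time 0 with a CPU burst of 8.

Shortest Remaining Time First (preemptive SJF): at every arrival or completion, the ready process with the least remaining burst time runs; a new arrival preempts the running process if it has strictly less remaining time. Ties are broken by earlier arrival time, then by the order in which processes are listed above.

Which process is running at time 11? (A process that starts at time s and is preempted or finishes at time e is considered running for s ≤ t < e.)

P4

Timeline: | P3 0-1 | P2 1-6 | P4 6-14 | P1 14-26 |
Completion: P1=26  P2=6  P3=1  P4=14
Turnaround (C−A): P1=26  P2=6  P3=1  P4=14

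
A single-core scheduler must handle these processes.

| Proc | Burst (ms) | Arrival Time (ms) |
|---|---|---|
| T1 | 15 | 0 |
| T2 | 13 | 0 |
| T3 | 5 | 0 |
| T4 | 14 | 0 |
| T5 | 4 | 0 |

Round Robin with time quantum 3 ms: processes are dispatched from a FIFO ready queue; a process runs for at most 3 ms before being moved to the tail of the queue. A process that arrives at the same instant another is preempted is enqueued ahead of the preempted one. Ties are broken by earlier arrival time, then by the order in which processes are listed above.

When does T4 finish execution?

51

Schedule: | T1 0-3 | T2 3-6 | T3 6-9 | T4 9-12 | T5 12-15 | T1 15-18 | T2 18-21 | T3 21-23 | T4 23-26 | T5 26-27 | T1 27-30 | T2 30-33 | T4 33-36 | T1 36-39 | T2 39-42 | T4 42-45 | T1 45-48 | T2 48-49 | T4 49-51 |
Completion: T1=48  T2=49  T3=23  T4=51  T5=27
Turnaround (C−A): T1=48  T2=49  T3=23  T4=51  T5=27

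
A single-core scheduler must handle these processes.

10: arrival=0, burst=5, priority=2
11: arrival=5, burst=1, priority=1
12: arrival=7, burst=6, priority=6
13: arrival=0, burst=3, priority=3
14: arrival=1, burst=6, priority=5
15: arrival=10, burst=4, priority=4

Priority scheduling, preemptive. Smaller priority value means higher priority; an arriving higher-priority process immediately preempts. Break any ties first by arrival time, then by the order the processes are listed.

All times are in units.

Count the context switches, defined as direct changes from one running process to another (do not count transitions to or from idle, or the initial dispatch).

6

Schedule: | 10 0-5 | 11 5-6 | 13 6-9 | 14 9-10 | 15 10-14 | 14 14-19 | 12 19-25 |
Completion: 10=5  11=6  12=25  13=9  14=19  15=14
Turnaround (C−A): 10=5  11=1  12=18  13=9  14=18  15=4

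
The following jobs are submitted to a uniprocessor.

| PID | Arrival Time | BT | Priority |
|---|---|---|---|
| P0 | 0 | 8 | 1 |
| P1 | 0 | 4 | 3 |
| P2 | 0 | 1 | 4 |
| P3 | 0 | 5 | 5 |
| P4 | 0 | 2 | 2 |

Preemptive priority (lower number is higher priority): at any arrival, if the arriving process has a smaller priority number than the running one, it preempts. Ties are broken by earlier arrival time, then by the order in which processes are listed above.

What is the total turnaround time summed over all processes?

67

Timeline: | P0 0-8 | P4 8-10 | P1 10-14 | P2 14-15 | P3 15-20 |
Completion: P0=8  P1=14  P2=15  P3=20  P4=10
Turnaround (C−A): P0=8  P1=14  P2=15  P3=20  P4=10
Turnaround = completion − arrival: P0=8, P1=14, P2=15, P3=20, P4=10
Total turnaround = 8 + 14 + 15 + 20 + 10 = 67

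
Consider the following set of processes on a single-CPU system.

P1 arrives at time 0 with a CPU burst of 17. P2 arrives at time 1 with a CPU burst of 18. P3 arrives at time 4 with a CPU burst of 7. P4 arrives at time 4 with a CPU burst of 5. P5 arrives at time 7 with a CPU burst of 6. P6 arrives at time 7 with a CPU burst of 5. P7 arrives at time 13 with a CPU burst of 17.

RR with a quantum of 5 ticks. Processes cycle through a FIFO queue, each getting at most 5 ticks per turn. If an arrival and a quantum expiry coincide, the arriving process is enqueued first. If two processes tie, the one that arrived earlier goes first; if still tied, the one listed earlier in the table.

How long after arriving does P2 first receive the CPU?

4

Gantt: | P1 0-5 | P2 5-10 | P3 10-15 | P4 15-20 | P1 20-25 | P5 25-30 | P6 30-35 | P2 35-40 | P7 40-45 | P3 45-47 | P1 47-52 | P5 52-53 | P2 53-58 | P7 58-63 | P1 63-65 | P2 65-68 | P7 68-75 |
Completion: P1=65  P2=68  P3=47  P4=20  P5=53  P6=35  P7=75
Turnaround (C−A): P1=65  P2=67  P3=43  P4=16  P5=46  P6=28  P7=62
Response(P2) = first start − arrival = 5 − 1 = 4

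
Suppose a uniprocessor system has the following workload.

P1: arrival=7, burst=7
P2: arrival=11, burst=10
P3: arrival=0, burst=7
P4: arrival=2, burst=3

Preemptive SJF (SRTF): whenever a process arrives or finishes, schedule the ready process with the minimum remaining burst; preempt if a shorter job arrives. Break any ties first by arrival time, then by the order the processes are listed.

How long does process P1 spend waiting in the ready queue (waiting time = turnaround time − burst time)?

3

Schedule: | P3 0-2 | P4 2-5 | P3 5-10 | P1 10-17 | P2 17-27 |
Completion: P1=17  P2=27  P3=10  P4=5
Turnaround (C−A): P1=10  P2=16  P3=10  P4=3
Waiting(P1) = turnaround − burst = 10 − 7 = 3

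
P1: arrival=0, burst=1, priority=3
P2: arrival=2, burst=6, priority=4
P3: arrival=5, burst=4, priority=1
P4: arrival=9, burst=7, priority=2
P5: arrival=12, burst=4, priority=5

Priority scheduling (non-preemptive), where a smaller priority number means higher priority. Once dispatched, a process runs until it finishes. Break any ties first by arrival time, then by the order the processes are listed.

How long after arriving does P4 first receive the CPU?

3

Gantt: | P1 0-1 | idle 1-2 | P2 2-8 | P3 8-12 | P4 12-19 | P5 19-23 |
Completion: P1=1  P2=8  P3=12  P4=19  P5=23
Response(P4) = first start − arrival = 12 − 9 = 3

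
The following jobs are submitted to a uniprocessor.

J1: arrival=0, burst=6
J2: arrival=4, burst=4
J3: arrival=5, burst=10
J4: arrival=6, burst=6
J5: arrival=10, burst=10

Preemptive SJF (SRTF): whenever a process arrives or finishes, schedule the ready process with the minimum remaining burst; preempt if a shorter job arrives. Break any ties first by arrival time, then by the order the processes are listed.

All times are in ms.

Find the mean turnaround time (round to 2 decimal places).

13.80

Schedule: | J1 0-6 | J2 6-10 | J4 10-16 | J3 16-26 | J5 26-36 |
Completion: J1=6  J2=10  J3=26  J4=16  J5=36
Turnaround (C−A): J1=6  J2=6  J3=21  J4=10  J5=26
Turnaround times: J1=6, J2=6, J3=21, J4=10, J5=26
Average turnaround = (6+6+21+10+26) / 5 = 69/5 = 13.80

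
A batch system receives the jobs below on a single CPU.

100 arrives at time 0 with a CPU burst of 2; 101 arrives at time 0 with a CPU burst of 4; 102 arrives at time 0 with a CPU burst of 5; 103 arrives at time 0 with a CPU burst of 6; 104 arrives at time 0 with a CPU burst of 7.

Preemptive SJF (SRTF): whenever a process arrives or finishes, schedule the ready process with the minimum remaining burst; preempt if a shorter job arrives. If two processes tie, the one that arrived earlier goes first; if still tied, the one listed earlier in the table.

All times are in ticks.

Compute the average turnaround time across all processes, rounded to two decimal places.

12.00

Gantt: | 100 0-2 | 101 2-6 | 102 6-11 | 103 11-17 | 104 17-24 |
Completion: 100=2  101=6  102=11  103=17  104=24
Turnaround (C−A): 100=2  101=6  102=11  103=17  104=24
Turnaround times: 100=2, 101=6, 102=11, 103=17, 104=24
Average turnaround = (2+6+11+17+24) / 5 = 60/5 = 12.00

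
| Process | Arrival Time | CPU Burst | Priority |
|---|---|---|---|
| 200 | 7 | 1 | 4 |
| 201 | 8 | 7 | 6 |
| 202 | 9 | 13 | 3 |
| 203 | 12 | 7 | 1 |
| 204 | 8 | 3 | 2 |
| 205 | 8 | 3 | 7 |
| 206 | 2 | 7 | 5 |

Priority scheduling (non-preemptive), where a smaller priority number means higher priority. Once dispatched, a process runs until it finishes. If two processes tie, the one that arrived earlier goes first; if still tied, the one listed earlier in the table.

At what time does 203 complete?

Gantt: | idle 0-2 | 206 2-9 | 204 9-12 | 203 12-19 | 202 19-32 | 200 32-33 | 201 33-40 | 205 40-43 |
Completion: 200=33  201=40  202=32  203=19  204=12  205=43  206=9
Turnaround (C−A): 200=26  201=32  202=23  203=7  204=4  205=35  206=7

19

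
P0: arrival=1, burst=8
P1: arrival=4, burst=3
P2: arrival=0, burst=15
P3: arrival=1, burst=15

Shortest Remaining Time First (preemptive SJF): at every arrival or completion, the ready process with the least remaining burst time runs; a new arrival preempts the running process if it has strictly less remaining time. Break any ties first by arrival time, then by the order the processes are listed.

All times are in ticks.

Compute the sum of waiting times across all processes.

Gantt: | P2 0-1 | P0 1-4 | P1 4-7 | P0 7-12 | P2 12-26 | P3 26-41 |
Completion: P0=12  P1=7  P2=26  P3=41
Turnaround (C−A): P0=11  P1=3  P2=26  P3=40
Waiting = turnaround − burst: P0=3, P1=0, P2=11, P3=25
Total waiting = 3 + 0 + 11 + 25 = 39

39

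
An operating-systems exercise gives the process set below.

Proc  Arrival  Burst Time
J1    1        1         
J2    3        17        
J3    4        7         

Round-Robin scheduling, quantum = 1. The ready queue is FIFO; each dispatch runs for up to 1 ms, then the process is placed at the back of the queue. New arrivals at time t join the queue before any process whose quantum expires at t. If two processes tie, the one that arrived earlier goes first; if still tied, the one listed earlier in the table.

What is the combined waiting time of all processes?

13

Schedule: | idle 0-1 | J1 1-2 | idle 2-3 | J2 3-4 | J3 4-5 | J2 5-6 | J3 6-7 | J2 7-8 | J3 8-9 | J2 9-10 | J3 10-11 | J2 11-12 | J3 12-13 | J2 13-14 | J3 14-15 | J2 15-16 | J3 16-17 | J2 17-27 |
Completion: J1=2  J2=27  J3=17
Waiting = turnaround − burst: J1=0, J2=7, J3=6
Total waiting = 0 + 7 + 6 = 13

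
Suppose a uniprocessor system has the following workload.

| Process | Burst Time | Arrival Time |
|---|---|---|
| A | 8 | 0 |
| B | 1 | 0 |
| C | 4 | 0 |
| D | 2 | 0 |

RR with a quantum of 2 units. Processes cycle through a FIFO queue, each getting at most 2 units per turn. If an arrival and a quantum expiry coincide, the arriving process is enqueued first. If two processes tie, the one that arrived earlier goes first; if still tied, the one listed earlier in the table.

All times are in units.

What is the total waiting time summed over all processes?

Schedule: | A 0-2 | B 2-3 | C 3-5 | D 5-7 | A 7-9 | C 9-11 | A 11-15 |
Completion: A=15  B=3  C=11  D=7
Turnaround (C−A): A=15  B=3  C=11  D=7
Waiting = turnaround − burst: A=7, B=2, C=7, D=5
Total waiting = 7 + 2 + 7 + 5 = 21

21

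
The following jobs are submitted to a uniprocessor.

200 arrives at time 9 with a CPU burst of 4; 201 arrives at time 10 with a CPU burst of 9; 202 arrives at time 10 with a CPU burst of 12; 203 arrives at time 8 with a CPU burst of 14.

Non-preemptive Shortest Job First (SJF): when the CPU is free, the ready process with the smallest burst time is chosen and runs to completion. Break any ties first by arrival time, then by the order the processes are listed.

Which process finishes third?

201

Gantt: | idle 0-8 | 203 8-22 | 200 22-26 | 201 26-35 | 202 35-47 |
Completion: 200=26  201=35  202=47  203=22
Turnaround (C−A): 200=17  201=25  202=37  203=14
Finish order: 203 → 200 → 201 → 202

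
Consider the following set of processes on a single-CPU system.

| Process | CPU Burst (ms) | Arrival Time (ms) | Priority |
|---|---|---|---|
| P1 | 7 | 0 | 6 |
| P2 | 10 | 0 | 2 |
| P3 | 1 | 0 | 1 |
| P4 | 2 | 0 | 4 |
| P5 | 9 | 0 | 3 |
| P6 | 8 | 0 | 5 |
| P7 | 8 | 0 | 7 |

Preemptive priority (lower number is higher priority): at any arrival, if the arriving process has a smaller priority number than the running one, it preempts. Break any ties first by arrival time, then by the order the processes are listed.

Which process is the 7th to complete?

Gantt: | P3 0-1 | P2 1-11 | P5 11-20 | P4 20-22 | P6 22-30 | P1 30-37 | P7 37-45 |
Completion: P1=37  P2=11  P3=1  P4=22  P5=20  P6=30  P7=45
Turnaround (C−A): P1=37  P2=11  P3=1  P4=22  P5=20  P6=30  P7=45
Finish order: P3 → P2 → P5 → P4 → P6 → P1 → P7

P7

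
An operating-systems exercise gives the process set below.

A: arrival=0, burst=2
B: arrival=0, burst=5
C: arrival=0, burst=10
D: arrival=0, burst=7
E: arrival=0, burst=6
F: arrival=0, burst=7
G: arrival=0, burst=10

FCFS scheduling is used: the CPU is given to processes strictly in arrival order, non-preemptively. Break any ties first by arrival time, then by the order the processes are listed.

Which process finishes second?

Timeline: | A 0-2 | B 2-7 | C 7-17 | D 17-24 | E 24-30 | F 30-37 | G 37-47 |
Completion: A=2  B=7  C=17  D=24  E=30  F=37  G=47
Turnaround (C−A): A=2  B=7  C=17  D=24  E=30  F=37  G=47
Finish order: A → B → C → D → E → F → G

B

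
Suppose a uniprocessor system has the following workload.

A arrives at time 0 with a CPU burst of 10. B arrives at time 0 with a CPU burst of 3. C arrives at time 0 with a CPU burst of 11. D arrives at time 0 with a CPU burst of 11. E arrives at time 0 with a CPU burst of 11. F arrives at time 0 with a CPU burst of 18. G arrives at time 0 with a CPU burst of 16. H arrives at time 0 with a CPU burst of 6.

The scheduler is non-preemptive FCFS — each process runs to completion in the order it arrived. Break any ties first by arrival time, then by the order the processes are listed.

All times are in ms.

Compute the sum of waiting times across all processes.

272

Gantt: | A 0-10 | B 10-13 | C 13-24 | D 24-35 | E 35-46 | F 46-64 | G 64-80 | H 80-86 |
Completion: A=10  B=13  C=24  D=35  E=46  F=64  G=80  H=86
Waiting = turnaround − burst: A=0, B=10, C=13, D=24, E=35, F=46, G=64, H=80
Total waiting = 0 + 10 + 13 + 24 + 35 + 46 + 64 + 80 = 272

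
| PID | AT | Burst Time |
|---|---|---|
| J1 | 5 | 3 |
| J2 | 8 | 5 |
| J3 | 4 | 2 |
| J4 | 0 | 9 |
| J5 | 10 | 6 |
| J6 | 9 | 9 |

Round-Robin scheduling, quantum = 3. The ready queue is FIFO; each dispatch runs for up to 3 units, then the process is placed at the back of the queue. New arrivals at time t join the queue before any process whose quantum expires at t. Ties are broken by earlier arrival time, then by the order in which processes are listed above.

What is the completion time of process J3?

8

Timeline: | J4 0-6 | J3 6-8 | J1 8-11 | J4 11-14 | J2 14-17 | J6 17-20 | J5 20-23 | J2 23-25 | J6 25-28 | J5 28-31 | J6 31-34 |
Completion: J1=11  J2=25  J3=8  J4=14  J5=31  J6=34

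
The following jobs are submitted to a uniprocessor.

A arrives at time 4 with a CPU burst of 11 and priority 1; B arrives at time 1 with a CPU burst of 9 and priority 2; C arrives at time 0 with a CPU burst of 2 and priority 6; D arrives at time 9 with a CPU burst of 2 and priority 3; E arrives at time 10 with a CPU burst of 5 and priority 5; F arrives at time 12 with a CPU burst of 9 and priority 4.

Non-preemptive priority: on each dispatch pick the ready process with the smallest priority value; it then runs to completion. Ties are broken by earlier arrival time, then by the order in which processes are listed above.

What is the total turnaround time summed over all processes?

Timeline: | C 0-2 | B 2-11 | A 11-22 | D 22-24 | F 24-33 | E 33-38 |
Completion: A=22  B=11  C=2  D=24  E=38  F=33
Turnaround = completion − arrival: A=18, B=10, C=2, D=15, E=28, F=21
Total turnaround = 18 + 10 + 2 + 15 + 28 + 21 = 94

94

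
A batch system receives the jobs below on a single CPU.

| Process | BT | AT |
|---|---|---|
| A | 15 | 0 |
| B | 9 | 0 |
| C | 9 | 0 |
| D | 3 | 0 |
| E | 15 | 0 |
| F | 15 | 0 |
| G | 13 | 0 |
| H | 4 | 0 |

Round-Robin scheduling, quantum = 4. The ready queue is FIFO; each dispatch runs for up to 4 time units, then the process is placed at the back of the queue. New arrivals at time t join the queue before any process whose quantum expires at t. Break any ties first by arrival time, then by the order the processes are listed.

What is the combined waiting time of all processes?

404

Gantt: | A 0-4 | B 4-8 | C 8-12 | D 12-15 | E 15-19 | F 19-23 | G 23-27 | H 27-31 | A 31-35 | B 35-39 | C 39-43 | E 43-47 | F 47-51 | G 51-55 | A 55-59 | B 59-60 | C 60-61 | E 61-65 | F 65-69 | G 69-73 | A 73-76 | E 76-79 | F 79-82 | G 82-83 |
Completion: A=76  B=60  C=61  D=15  E=79  F=82  G=83  H=31
Turnaround (C−A): A=76  B=60  C=61  D=15  E=79  F=82  G=83  H=31
Waiting = turnaround − burst: A=61, B=51, C=52, D=12, E=64, F=67, G=70, H=27
Total waiting = 61 + 51 + 52 + 12 + 64 + 67 + 70 + 27 = 404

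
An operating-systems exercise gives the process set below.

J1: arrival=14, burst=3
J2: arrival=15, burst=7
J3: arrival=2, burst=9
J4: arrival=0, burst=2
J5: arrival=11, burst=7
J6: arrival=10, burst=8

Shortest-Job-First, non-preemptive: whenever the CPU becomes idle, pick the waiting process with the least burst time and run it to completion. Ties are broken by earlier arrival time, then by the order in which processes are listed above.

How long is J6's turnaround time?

26

Schedule: | J4 0-2 | J3 2-11 | J5 11-18 | J1 18-21 | J2 21-28 | J6 28-36 |
Completion: J1=21  J2=28  J3=11  J4=2  J5=18  J6=36
Turnaround (C−A): J1=7  J2=13  J3=9  J4=2  J5=7  J6=26
Turnaround(J6) = completion − arrival = 36 − 10 = 26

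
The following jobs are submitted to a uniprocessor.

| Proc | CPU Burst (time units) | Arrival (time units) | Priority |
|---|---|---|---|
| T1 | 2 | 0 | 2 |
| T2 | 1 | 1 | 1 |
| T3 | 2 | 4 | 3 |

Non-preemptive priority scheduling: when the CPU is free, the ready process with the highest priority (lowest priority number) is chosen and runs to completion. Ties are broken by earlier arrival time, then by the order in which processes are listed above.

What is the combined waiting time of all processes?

1

Timeline: | T1 0-2 | T2 2-3 | idle 3-4 | T3 4-6 |
Completion: T1=2  T2=3  T3=6
Waiting = turnaround − burst: T1=0, T2=1, T3=0
Total waiting = 0 + 1 + 0 = 1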